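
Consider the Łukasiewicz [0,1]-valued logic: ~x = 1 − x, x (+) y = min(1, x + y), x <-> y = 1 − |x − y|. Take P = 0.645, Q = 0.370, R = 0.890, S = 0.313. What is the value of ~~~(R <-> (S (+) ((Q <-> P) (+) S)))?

Q <-> P = 1 − |0.370 − 0.645| = 1 − 0.275 = 0.725
(Q <-> P) (+) S = min(1, 0.725 + 0.313) = min(1, 1.038) = 1.000
S (+) ((Q <-> P) (+) S) = min(1, 0.313 + 1.000) = min(1, 1.313) = 1.000
R <-> (S (+) ((Q <-> P) (+) S)) = 1 − |0.890 − 1.000| = 1 − 0.110 = 0.890
~(R <-> (S (+) ((Q <-> P) (+) S))) = 1 − 0.890 = 0.110
~~(R <-> (S (+) ((Q <-> P) (+) S))) = 1 − 0.110 = 0.890
~~~(R <-> (S (+) ((Q <-> P) (+) S))) = 1 − 0.890 = 0.110

0.110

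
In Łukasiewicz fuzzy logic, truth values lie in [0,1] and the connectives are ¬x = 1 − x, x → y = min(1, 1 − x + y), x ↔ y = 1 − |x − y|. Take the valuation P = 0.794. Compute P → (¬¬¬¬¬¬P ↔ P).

1.000

¬P = 1 − 0.794 = 0.206
¬¬P = 1 − 0.206 = 0.794
¬¬¬P = 1 − 0.794 = 0.206
¬¬¬¬P = 1 − 0.206 = 0.794
¬¬¬¬¬P = 1 − 0.794 = 0.206
¬¬¬¬¬¬P = 1 − 0.206 = 0.794
¬¬¬¬¬¬P ↔ P = 1 − |0.794 − 0.794| = 1 − 0.000 = 1.000
P → (¬¬¬¬¬¬P ↔ P) = min(1, 1 − 0.794 + 1.000) = min(1, 1.206) = 1.000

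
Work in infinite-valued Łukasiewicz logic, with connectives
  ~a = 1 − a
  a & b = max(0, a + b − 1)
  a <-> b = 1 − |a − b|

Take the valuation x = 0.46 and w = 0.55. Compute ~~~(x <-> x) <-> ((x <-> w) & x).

0.63

x <-> x = 1 − |0.46 − 0.46| = 1 − 0.00 = 1.00
~(x <-> x) = 1 − 1.00 = 0.00
~~(x <-> x) = 1 − 0.00 = 1.00
~~~(x <-> x) = 1 − 1.00 = 0.00
x <-> w = 1 − |0.46 − 0.55| = 1 − 0.09 = 0.91
(x <-> w) & x = max(0, 0.91 + 0.46 − 1) = max(0, 0.37) = 0.37
~~~(x <-> x) <-> ((x <-> w) & x) = 1 − |0.00 − 0.37| = 1 − 0.37 = 0.63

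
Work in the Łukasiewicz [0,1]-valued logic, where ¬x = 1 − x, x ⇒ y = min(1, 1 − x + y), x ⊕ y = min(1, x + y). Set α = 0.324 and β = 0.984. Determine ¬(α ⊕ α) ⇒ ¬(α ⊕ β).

α ⊕ α = min(1, 0.324 + 0.324) = min(1, 0.648) = 0.648
¬(α ⊕ α) = 1 − 0.648 = 0.352
α ⊕ β = min(1, 0.324 + 0.984) = min(1, 1.308) = 1.000
¬(α ⊕ β) = 1 − 1.000 = 0.000
¬(α ⊕ α) ⇒ ¬(α ⊕ β) = min(1, 1 − 0.352 + 0.000) = min(1, 0.648) = 0.648

0.648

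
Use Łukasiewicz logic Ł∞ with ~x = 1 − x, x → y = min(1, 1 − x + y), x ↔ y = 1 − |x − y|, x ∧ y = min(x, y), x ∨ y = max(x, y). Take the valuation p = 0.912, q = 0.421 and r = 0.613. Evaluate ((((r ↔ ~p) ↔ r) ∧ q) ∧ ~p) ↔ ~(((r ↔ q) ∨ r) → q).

~p = 1 − 0.912 = 0.088
r ↔ ~p = 1 − |0.613 − 0.088| = 1 − 0.525 = 0.475
(r ↔ ~p) ↔ r = 1 − |0.475 − 0.613| = 1 − 0.138 = 0.862
((r ↔ ~p) ↔ r) ∧ q = min(0.862, 0.421) = 0.421
(((r ↔ ~p) ↔ r) ∧ q) ∧ ~p = min(0.421, 0.088) = 0.088
r ↔ q = 1 − |0.613 − 0.421| = 1 − 0.192 = 0.808
(r ↔ q) ∨ r = max(0.808, 0.613) = 0.808
((r ↔ q) ∨ r) → q = min(1, 1 − 0.808 + 0.421) = min(1, 0.613) = 0.613
~(((r ↔ q) ∨ r) → q) = 1 − 0.613 = 0.387
((((r ↔ ~p) ↔ r) ∧ q) ∧ ~p) ↔ ~(((r ↔ q) ∨ r) → q) = 1 − |0.088 − 0.387| = 1 − 0.299 = 0.701

0.701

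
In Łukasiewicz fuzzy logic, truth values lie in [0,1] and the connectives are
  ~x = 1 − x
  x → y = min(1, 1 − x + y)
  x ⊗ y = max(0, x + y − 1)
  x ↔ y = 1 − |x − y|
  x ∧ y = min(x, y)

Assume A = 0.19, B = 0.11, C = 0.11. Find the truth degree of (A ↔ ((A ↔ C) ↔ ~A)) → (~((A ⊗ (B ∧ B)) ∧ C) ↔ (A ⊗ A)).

0.70

A ↔ C = 1 − |0.19 − 0.11| = 1 − 0.08 = 0.92
~A = 1 − 0.19 = 0.81
(A ↔ C) ↔ ~A = 1 − |0.92 − 0.81| = 1 − 0.11 = 0.89
A ↔ ((A ↔ C) ↔ ~A) = 1 − |0.19 − 0.89| = 1 − 0.70 = 0.30
B ∧ B = min(0.11, 0.11) = 0.11
A ⊗ (B ∧ B) = max(0, 0.19 + 0.11 − 1) = max(0, -0.70) = 0.00
(A ⊗ (B ∧ B)) ∧ C = min(0.00, 0.11) = 0.00
~((A ⊗ (B ∧ B)) ∧ C) = 1 − 0.00 = 1.00
A ⊗ A = max(0, 0.19 + 0.19 − 1) = max(0, -0.62) = 0.00
~((A ⊗ (B ∧ B)) ∧ C) ↔ (A ⊗ A) = 1 − |1.00 − 0.00| = 1 − 1.00 = 0.00
(A ↔ ((A ↔ C) ↔ ~A)) → (~((A ⊗ (B ∧ B)) ∧ C) ↔ (A ⊗ A)) = min(1, 1 − 0.30 + 0.00) = min(1, 0.70) = 0.70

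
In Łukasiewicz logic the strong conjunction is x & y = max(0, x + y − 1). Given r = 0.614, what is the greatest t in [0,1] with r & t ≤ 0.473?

The residuum of the Łukasiewicz t-norm gives the supremum: min(1, 1 − 0.614 + 0.473).
1 − 0.614 + 0.473 = 0.859, so t = min(1, 0.859) = 0.859.
Check: 0.614 & 0.859 = max(0, 0.473) = 0.473 ≤ 0.473.

0.859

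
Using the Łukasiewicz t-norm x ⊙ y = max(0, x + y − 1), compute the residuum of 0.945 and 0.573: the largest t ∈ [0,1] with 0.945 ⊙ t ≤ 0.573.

The residuum of the Łukasiewicz t-norm gives the supremum: min(1, 1 − 0.945 + 0.573).
1 − 0.945 + 0.573 = 0.628, so t = min(1, 0.628) = 0.628.
Check: 0.945 ⊙ 0.628 = max(0, 0.573) = 0.573 ≤ 0.573.

0.628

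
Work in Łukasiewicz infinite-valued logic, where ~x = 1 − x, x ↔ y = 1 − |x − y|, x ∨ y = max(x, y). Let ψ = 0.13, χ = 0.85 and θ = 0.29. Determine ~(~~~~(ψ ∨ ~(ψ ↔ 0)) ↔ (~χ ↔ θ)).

ψ ↔ 0 = 1 − |0.13 − 0.00| = 1 − 0.13 = 0.87
~(ψ ↔ 0) = 1 − 0.87 = 0.13
ψ ∨ ~(ψ ↔ 0) = max(0.13, 0.13) = 0.13
~(ψ ∨ ~(ψ ↔ 0)) = 1 − 0.13 = 0.87
~~(ψ ∨ ~(ψ ↔ 0)) = 1 − 0.87 = 0.13
~~~(ψ ∨ ~(ψ ↔ 0)) = 1 − 0.13 = 0.87
~~~~(ψ ∨ ~(ψ ↔ 0)) = 1 − 0.87 = 0.13
~χ = 1 − 0.85 = 0.15
~χ ↔ θ = 1 − |0.15 − 0.29| = 1 − 0.14 = 0.86
~~~~(ψ ∨ ~(ψ ↔ 0)) ↔ (~χ ↔ θ) = 1 − |0.13 − 0.86| = 1 − 0.73 = 0.27
~(~~~~(ψ ∨ ~(ψ ↔ 0)) ↔ (~χ ↔ θ)) = 1 − 0.27 = 0.73

0.73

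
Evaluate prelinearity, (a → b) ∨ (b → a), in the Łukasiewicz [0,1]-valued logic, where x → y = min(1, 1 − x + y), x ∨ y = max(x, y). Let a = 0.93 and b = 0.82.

1.00

a → b = min(1, 1 − 0.93 + 0.82) = min(1, 0.89) = 0.89
b → a = min(1, 1 − 0.82 + 0.93) = min(1, 1.11) = 1.00
(a → b) ∨ (b → a) = max(0.89, 1.00) = 1.00
(As expected: a Ł∞-tautology — holds in every MV-chain.)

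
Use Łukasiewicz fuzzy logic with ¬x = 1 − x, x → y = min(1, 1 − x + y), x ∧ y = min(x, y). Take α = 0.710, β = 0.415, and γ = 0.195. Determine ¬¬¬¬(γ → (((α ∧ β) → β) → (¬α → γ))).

α ∧ β = min(0.710, 0.415) = 0.415
(α ∧ β) → β = min(1, 1 − 0.415 + 0.415) = min(1, 1.000) = 1.000
¬α = 1 − 0.710 = 0.290
¬α → γ = min(1, 1 − 0.290 + 0.195) = min(1, 0.905) = 0.905
((α ∧ β) → β) → (¬α → γ) = min(1, 1 − 1.000 + 0.905) = min(1, 0.905) = 0.905
γ → (((α ∧ β) → β) → (¬α → γ)) = min(1, 1 − 0.195 + 0.905) = min(1, 1.710) = 1.000
¬(γ → (((α ∧ β) → β) → (¬α → γ))) = 1 − 1.000 = 0.000
¬¬(γ → (((α ∧ β) → β) → (¬α → γ))) = 1 − 0.000 = 1.000
¬¬¬(γ → (((α ∧ β) → β) → (¬α → γ))) = 1 − 1.000 = 0.000
¬¬¬¬(γ → (((α ∧ β) → β) → (¬α → γ))) = 1 − 0.000 = 1.000

1.000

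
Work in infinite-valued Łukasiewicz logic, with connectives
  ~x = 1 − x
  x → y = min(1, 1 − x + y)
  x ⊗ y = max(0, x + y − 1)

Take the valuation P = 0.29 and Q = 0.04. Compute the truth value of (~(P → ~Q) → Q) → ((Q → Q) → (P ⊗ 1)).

0.29

~Q = 1 − 0.04 = 0.96
P → ~Q = min(1, 1 − 0.29 + 0.96) = min(1, 1.67) = 1.00
~(P → ~Q) = 1 − 1.00 = 0.00
~(P → ~Q) → Q = min(1, 1 − 0.00 + 0.04) = min(1, 1.04) = 1.00
Q → Q = min(1, 1 − 0.04 + 0.04) = min(1, 1.00) = 1.00
P ⊗ 1 = max(0, 0.29 + 1.00 − 1) = max(0, 0.29) = 0.29
(Q → Q) → (P ⊗ 1) = min(1, 1 − 1.00 + 0.29) = min(1, 0.29) = 0.29
(~(P → ~Q) → Q) → ((Q → Q) → (P ⊗ 1)) = min(1, 1 − 1.00 + 0.29) = min(1, 0.29) = 0.29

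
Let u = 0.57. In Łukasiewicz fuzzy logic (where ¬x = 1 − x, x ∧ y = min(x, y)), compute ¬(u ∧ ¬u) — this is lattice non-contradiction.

0.57

¬u = 1 − 0.57 = 0.43
u ∧ ¬u = min(0.57, 0.43) = 0.43
¬(u ∧ ¬u) = 1 − 0.43 = 0.57
(The value 0.57 < 1 shows this instance is not satisfied; not a Ł∞-tautology — its value is 1 − min(a, 1−a).)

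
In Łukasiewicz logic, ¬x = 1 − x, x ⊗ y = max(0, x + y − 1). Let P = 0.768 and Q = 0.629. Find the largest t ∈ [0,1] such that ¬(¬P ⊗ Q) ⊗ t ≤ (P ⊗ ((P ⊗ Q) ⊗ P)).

0.000

¬P = 1 − 0.768 = 0.232
¬P ⊗ Q = max(0, 0.232 + 0.629 − 1) = max(0, -0.139) = 0.000
¬(¬P ⊗ Q) = 1 − 0.000 = 1.000
So the left factor is ¬(¬P ⊗ Q) = 1.000.
P ⊗ Q = max(0, 0.768 + 0.629 − 1) = max(0, 0.397) = 0.397
(P ⊗ Q) ⊗ P = max(0, 0.397 + 0.768 − 1) = max(0, 0.165) = 0.165
P ⊗ ((P ⊗ Q) ⊗ P) = max(0, 0.768 + 0.165 − 1) = max(0, -0.067) = 0.000
So the right-hand bound is P ⊗ ((P ⊗ Q) ⊗ P) = 0.000.
The residuum of the Łukasiewicz t-norm gives the supremum: min(1, 1 − 1.000 + 0.000).
1 − 1.000 + 0.000 = 0.000, so t = min(1, 0.000) = 0.000.
Check: 1.000 ⊗ 0.000 = max(0, 0.000) = 0.000 ≤ 0.000.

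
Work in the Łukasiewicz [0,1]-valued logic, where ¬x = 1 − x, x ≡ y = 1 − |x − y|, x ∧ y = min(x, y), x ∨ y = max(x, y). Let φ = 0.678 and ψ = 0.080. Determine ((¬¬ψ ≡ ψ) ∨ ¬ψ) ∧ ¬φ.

¬ψ = 1 − 0.080 = 0.920
¬¬ψ = 1 − 0.920 = 0.080
¬¬ψ ≡ ψ = 1 − |0.080 − 0.080| = 1 − 0.000 = 1.000
(¬¬ψ ≡ ψ) ∨ ¬ψ = max(1.000, 0.920) = 1.000
¬φ = 1 − 0.678 = 0.322
((¬¬ψ ≡ ψ) ∨ ¬ψ) ∧ ¬φ = min(1.000, 0.322) = 0.322

0.322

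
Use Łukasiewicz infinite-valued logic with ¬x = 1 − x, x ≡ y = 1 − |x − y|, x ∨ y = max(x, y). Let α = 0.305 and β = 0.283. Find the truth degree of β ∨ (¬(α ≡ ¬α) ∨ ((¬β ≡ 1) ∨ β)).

¬α = 1 − 0.305 = 0.695
α ≡ ¬α = 1 − |0.305 − 0.695| = 1 − 0.390 = 0.610
¬(α ≡ ¬α) = 1 − 0.610 = 0.390
¬β = 1 − 0.283 = 0.717
¬β ≡ 1 = 1 − |0.717 − 1.000| = 1 − 0.283 = 0.717
(¬β ≡ 1) ∨ β = max(0.717, 0.283) = 0.717
¬(α ≡ ¬α) ∨ ((¬β ≡ 1) ∨ β) = max(0.390, 0.717) = 0.717
β ∨ (¬(α ≡ ¬α) ∨ ((¬β ≡ 1) ∨ β)) = max(0.283, 0.717) = 0.717

0.717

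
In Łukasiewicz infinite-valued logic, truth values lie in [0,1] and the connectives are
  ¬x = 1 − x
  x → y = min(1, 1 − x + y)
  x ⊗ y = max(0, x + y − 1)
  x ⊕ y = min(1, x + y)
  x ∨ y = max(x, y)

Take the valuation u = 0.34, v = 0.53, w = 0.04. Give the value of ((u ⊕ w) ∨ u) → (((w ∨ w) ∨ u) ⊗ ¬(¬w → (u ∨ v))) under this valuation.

u ⊕ w = min(1, 0.34 + 0.04) = min(1, 0.38) = 0.38
(u ⊕ w) ∨ u = max(0.38, 0.34) = 0.38
w ∨ w = max(0.04, 0.04) = 0.04
(w ∨ w) ∨ u = max(0.04, 0.34) = 0.34
¬w = 1 − 0.04 = 0.96
u ∨ v = max(0.34, 0.53) = 0.53
¬w → (u ∨ v) = min(1, 1 − 0.96 + 0.53) = min(1, 0.57) = 0.57
¬(¬w → (u ∨ v)) = 1 − 0.57 = 0.43
((w ∨ w) ∨ u) ⊗ ¬(¬w → (u ∨ v)) = max(0, 0.34 + 0.43 − 1) = max(0, -0.23) = 0.00
((u ⊕ w) ∨ u) → (((w ∨ w) ∨ u) ⊗ ¬(¬w → (u ∨ v))) = min(1, 1 − 0.38 + 0.00) = min(1, 0.62) = 0.62

0.62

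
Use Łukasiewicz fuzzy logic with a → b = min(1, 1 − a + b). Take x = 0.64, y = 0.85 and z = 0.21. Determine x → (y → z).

y → z = min(1, 1 − 0.85 + 0.21) = min(1, 0.36) = 0.36
x → (y → z) = min(1, 1 − 0.64 + 0.36) = min(1, 0.72) = 0.72

0.72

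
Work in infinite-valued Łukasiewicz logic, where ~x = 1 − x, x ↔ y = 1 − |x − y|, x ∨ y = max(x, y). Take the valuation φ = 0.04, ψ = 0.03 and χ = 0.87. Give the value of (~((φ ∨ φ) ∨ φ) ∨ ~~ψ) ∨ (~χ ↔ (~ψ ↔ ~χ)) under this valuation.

0.97

φ ∨ φ = max(0.04, 0.04) = 0.04
(φ ∨ φ) ∨ φ = max(0.04, 0.04) = 0.04
~((φ ∨ φ) ∨ φ) = 1 − 0.04 = 0.96
~ψ = 1 − 0.03 = 0.97
~~ψ = 1 − 0.97 = 0.03
~((φ ∨ φ) ∨ φ) ∨ ~~ψ = max(0.96, 0.03) = 0.96
~χ = 1 − 0.87 = 0.13
~ψ ↔ ~χ = 1 − |0.97 − 0.13| = 1 − 0.84 = 0.16
~χ ↔ (~ψ ↔ ~χ) = 1 − |0.13 − 0.16| = 1 − 0.03 = 0.97
(~((φ ∨ φ) ∨ φ) ∨ ~~ψ) ∨ (~χ ↔ (~ψ ↔ ~χ)) = max(0.96, 0.97) = 0.97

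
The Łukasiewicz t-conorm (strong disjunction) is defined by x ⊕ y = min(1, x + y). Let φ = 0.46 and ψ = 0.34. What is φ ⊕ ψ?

φ ⊕ ψ = min(1, 0.46 + 0.34) = min(1, 0.80) = 0.80
For comparison, the Gödel t-conorm max(x, y) would give 0.46.

0.80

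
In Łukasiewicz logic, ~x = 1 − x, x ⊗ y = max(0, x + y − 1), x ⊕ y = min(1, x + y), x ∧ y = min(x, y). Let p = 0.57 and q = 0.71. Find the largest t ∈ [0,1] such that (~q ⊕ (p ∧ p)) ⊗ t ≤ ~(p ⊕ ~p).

~q = 1 − 0.71 = 0.29
p ∧ p = min(0.57, 0.57) = 0.57
~q ⊕ (p ∧ p) = min(1, 0.29 + 0.57) = min(1, 0.86) = 0.86
So the left factor is ~q ⊕ (p ∧ p) = 0.86.
~p = 1 − 0.57 = 0.43
p ⊕ ~p = min(1, 0.57 + 0.43) = min(1, 1.00) = 1.00
~(p ⊕ ~p) = 1 − 1.00 = 0.00
So the right-hand bound is ~(p ⊕ ~p) = 0.00.
The residuum of the Łukasiewicz t-norm gives the supremum: min(1, 1 − 0.86 + 0.00).
1 − 0.86 + 0.00 = 0.14, so t = min(1, 0.14) = 0.14.
Check: 0.86 ⊗ 0.14 = max(0, 0.00) = 0.00 ≤ 0.00.

0.14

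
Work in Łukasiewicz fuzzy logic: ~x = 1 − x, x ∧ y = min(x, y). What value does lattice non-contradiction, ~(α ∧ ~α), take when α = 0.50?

0.50

~α = 1 − 0.50 = 0.50
α ∧ ~α = min(0.50, 0.50) = 0.50
~(α ∧ ~α) = 1 − 0.50 = 0.50
(The value 0.50 < 1 shows this instance is not satisfied; not a Ł∞-tautology — its value is 1 − min(a, 1−a).)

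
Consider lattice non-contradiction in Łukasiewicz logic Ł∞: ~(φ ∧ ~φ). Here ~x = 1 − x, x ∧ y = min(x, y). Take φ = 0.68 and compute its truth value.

~φ = 1 − 0.68 = 0.32
φ ∧ ~φ = min(0.68, 0.32) = 0.32
~(φ ∧ ~φ) = 1 − 0.32 = 0.68
(The value 0.68 < 1 shows this instance is not satisfied; not a Ł∞-tautology — its value is 1 − min(a, 1−a).)

0.68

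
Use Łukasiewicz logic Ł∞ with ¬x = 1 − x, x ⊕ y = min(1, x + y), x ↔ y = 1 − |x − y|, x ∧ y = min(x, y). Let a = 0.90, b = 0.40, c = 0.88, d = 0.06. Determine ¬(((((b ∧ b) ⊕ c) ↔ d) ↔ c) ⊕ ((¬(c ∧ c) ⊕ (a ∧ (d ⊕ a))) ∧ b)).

0.42

b ∧ b = min(0.40, 0.40) = 0.40
(b ∧ b) ⊕ c = min(1, 0.40 + 0.88) = min(1, 1.28) = 1.00
((b ∧ b) ⊕ c) ↔ d = 1 − |1.00 − 0.06| = 1 − 0.94 = 0.06
(((b ∧ b) ⊕ c) ↔ d) ↔ c = 1 − |0.06 − 0.88| = 1 − 0.82 = 0.18
c ∧ c = min(0.88, 0.88) = 0.88
¬(c ∧ c) = 1 − 0.88 = 0.12
d ⊕ a = min(1, 0.06 + 0.90) = min(1, 0.96) = 0.96
a ∧ (d ⊕ a) = min(0.90, 0.96) = 0.90
¬(c ∧ c) ⊕ (a ∧ (d ⊕ a)) = min(1, 0.12 + 0.90) = min(1, 1.02) = 1.00
(¬(c ∧ c) ⊕ (a ∧ (d ⊕ a))) ∧ b = min(1.00, 0.40) = 0.40
((((b ∧ b) ⊕ c) ↔ d) ↔ c) ⊕ ((¬(c ∧ c) ⊕ (a ∧ (d ⊕ a))) ∧ b) = min(1, 0.18 + 0.40) = min(1, 0.58) = 0.58
¬(((((b ∧ b) ⊕ c) ↔ d) ↔ c) ⊕ ((¬(c ∧ c) ⊕ (a ∧ (d ⊕ a))) ∧ b)) = 1 − 0.58 = 0.42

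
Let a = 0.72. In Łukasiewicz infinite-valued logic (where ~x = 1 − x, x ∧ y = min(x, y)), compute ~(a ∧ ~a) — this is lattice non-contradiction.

~a = 1 − 0.72 = 0.28
a ∧ ~a = min(0.72, 0.28) = 0.28
~(a ∧ ~a) = 1 − 0.28 = 0.72
(The value 0.72 < 1 shows this instance is not satisfied; not a Ł∞-tautology — its value is 1 − min(a, 1−a).)

0.72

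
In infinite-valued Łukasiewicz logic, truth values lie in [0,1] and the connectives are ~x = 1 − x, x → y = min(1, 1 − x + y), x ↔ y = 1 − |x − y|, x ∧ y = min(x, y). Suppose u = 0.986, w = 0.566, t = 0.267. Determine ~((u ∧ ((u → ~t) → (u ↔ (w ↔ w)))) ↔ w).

~t = 1 − 0.267 = 0.733
u → ~t = min(1, 1 − 0.986 + 0.733) = min(1, 0.747) = 0.747
w ↔ w = 1 − |0.566 − 0.566| = 1 − 0.000 = 1.000
u ↔ (w ↔ w) = 1 − |0.986 − 1.000| = 1 − 0.014 = 0.986
(u → ~t) → (u ↔ (w ↔ w)) = min(1, 1 − 0.747 + 0.986) = min(1, 1.239) = 1.000
u ∧ ((u → ~t) → (u ↔ (w ↔ w))) = min(0.986, 1.000) = 0.986
(u ∧ ((u → ~t) → (u ↔ (w ↔ w)))) ↔ w = 1 − |0.986 − 0.566| = 1 − 0.420 = 0.580
~((u ∧ ((u → ~t) → (u ↔ (w ↔ w)))) ↔ w) = 1 − 0.580 = 0.420

0.420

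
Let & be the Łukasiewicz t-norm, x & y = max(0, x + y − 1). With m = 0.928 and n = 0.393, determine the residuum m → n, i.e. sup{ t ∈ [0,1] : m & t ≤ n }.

The residuum of the Łukasiewicz t-norm gives the supremum: min(1, 1 − 0.928 + 0.393).
1 − 0.928 + 0.393 = 0.465, so t = min(1, 0.465) = 0.465.
Check: 0.928 & 0.465 = max(0, 0.393) = 0.393 ≤ 0.393.

0.465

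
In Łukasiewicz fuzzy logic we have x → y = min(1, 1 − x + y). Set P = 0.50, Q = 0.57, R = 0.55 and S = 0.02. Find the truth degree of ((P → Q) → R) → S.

P → Q = min(1, 1 − 0.50 + 0.57) = min(1, 1.07) = 1.00
(P → Q) → R = min(1, 1 − 1.00 + 0.55) = min(1, 0.55) = 0.55
((P → Q) → R) → S = min(1, 1 − 0.55 + 0.02) = min(1, 0.47) = 0.47

0.47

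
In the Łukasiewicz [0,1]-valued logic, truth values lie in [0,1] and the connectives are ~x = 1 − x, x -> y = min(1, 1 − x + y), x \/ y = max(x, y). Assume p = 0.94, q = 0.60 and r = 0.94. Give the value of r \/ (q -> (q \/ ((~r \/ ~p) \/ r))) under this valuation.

~r = 1 − 0.94 = 0.06
~p = 1 − 0.94 = 0.06
~r \/ ~p = max(0.06, 0.06) = 0.06
(~r \/ ~p) \/ r = max(0.06, 0.94) = 0.94
q \/ ((~r \/ ~p) \/ r) = max(0.60, 0.94) = 0.94
q -> (q \/ ((~r \/ ~p) \/ r)) = min(1, 1 − 0.60 + 0.94) = min(1, 1.34) = 1.00
r \/ (q -> (q \/ ((~r \/ ~p) \/ r))) = max(0.94, 1.00) = 1.00

1.00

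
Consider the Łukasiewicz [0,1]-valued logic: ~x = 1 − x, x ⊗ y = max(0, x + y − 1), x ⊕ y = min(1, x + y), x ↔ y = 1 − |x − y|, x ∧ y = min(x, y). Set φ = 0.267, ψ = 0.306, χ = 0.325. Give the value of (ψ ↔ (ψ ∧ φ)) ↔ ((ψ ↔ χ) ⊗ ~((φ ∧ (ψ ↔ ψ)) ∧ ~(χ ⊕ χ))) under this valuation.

ψ ∧ φ = min(0.306, 0.267) = 0.267
ψ ↔ (ψ ∧ φ) = 1 − |0.306 − 0.267| = 1 − 0.039 = 0.961
ψ ↔ χ = 1 − |0.306 − 0.325| = 1 − 0.019 = 0.981
ψ ↔ ψ = 1 − |0.306 − 0.306| = 1 − 0.000 = 1.000
φ ∧ (ψ ↔ ψ) = min(0.267, 1.000) = 0.267
χ ⊕ χ = min(1, 0.325 + 0.325) = min(1, 0.650) = 0.650
~(χ ⊕ χ) = 1 − 0.650 = 0.350
(φ ∧ (ψ ↔ ψ)) ∧ ~(χ ⊕ χ) = min(0.267, 0.350) = 0.267
~((φ ∧ (ψ ↔ ψ)) ∧ ~(χ ⊕ χ)) = 1 − 0.267 = 0.733
(ψ ↔ χ) ⊗ ~((φ ∧ (ψ ↔ ψ)) ∧ ~(χ ⊕ χ)) = max(0, 0.981 + 0.733 − 1) = max(0, 0.714) = 0.714
(ψ ↔ (ψ ∧ φ)) ↔ ((ψ ↔ χ) ⊗ ~((φ ∧ (ψ ↔ ψ)) ∧ ~(χ ⊕ χ))) = 1 − |0.961 − 0.714| = 1 − 0.247 = 0.753

0.753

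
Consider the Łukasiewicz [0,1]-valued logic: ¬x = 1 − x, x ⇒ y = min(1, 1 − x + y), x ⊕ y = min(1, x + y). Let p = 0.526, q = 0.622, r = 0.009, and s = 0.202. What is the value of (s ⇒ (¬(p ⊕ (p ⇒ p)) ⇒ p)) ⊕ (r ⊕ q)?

1.000

p ⇒ p = min(1, 1 − 0.526 + 0.526) = min(1, 1.000) = 1.000
p ⊕ (p ⇒ p) = min(1, 0.526 + 1.000) = min(1, 1.526) = 1.000
¬(p ⊕ (p ⇒ p)) = 1 − 1.000 = 0.000
¬(p ⊕ (p ⇒ p)) ⇒ p = min(1, 1 − 0.000 + 0.526) = min(1, 1.526) = 1.000
s ⇒ (¬(p ⊕ (p ⇒ p)) ⇒ p) = min(1, 1 − 0.202 + 1.000) = min(1, 1.798) = 1.000
r ⊕ q = min(1, 0.009 + 0.622) = min(1, 0.631) = 0.631
(s ⇒ (¬(p ⊕ (p ⇒ p)) ⇒ p)) ⊕ (r ⊕ q) = min(1, 1.000 + 0.631) = min(1, 1.631) = 1.000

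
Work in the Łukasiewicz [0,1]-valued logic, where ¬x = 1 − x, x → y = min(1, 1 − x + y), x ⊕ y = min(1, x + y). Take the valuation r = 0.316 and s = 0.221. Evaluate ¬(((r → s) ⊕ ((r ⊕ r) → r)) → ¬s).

0.221

r → s = min(1, 1 − 0.316 + 0.221) = min(1, 0.905) = 0.905
r ⊕ r = min(1, 0.316 + 0.316) = min(1, 0.632) = 0.632
(r ⊕ r) → r = min(1, 1 − 0.632 + 0.316) = min(1, 0.684) = 0.684
(r → s) ⊕ ((r ⊕ r) → r) = min(1, 0.905 + 0.684) = min(1, 1.589) = 1.000
¬s = 1 − 0.221 = 0.779
((r → s) ⊕ ((r ⊕ r) → r)) → ¬s = min(1, 1 − 1.000 + 0.779) = min(1, 0.779) = 0.779
¬(((r → s) ⊕ ((r ⊕ r) → r)) → ¬s) = 1 − 0.779 = 0.221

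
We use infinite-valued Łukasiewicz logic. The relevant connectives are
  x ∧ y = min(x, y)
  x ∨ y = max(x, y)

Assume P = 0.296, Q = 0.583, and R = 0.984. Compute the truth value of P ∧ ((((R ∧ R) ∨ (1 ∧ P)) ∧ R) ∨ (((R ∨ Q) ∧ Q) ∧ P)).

R ∧ R = min(0.984, 0.984) = 0.984
1 ∧ P = min(1.000, 0.296) = 0.296
(R ∧ R) ∨ (1 ∧ P) = max(0.984, 0.296) = 0.984
((R ∧ R) ∨ (1 ∧ P)) ∧ R = min(0.984, 0.984) = 0.984
R ∨ Q = max(0.984, 0.583) = 0.984
(R ∨ Q) ∧ Q = min(0.984, 0.583) = 0.583
((R ∨ Q) ∧ Q) ∧ P = min(0.583, 0.296) = 0.296
(((R ∧ R) ∨ (1 ∧ P)) ∧ R) ∨ (((R ∨ Q) ∧ Q) ∧ P) = max(0.984, 0.296) = 0.984
P ∧ ((((R ∧ R) ∨ (1 ∧ P)) ∧ R) ∨ (((R ∨ Q) ∧ Q) ∧ P)) = min(0.296, 0.984) = 0.296

0.296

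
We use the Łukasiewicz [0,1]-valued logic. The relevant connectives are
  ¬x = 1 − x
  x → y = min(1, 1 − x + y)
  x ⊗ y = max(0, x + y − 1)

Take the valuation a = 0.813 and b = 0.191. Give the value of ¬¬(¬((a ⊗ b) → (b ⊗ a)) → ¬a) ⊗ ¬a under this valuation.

0.187

a ⊗ b = max(0, 0.813 + 0.191 − 1) = max(0, 0.004) = 0.004
b ⊗ a = max(0, 0.191 + 0.813 − 1) = max(0, 0.004) = 0.004
(a ⊗ b) → (b ⊗ a) = min(1, 1 − 0.004 + 0.004) = min(1, 1.000) = 1.000
¬((a ⊗ b) → (b ⊗ a)) = 1 − 1.000 = 0.000
¬a = 1 − 0.813 = 0.187
¬((a ⊗ b) → (b ⊗ a)) → ¬a = min(1, 1 − 0.000 + 0.187) = min(1, 1.187) = 1.000
¬(¬((a ⊗ b) → (b ⊗ a)) → ¬a) = 1 − 1.000 = 0.000
¬¬(¬((a ⊗ b) → (b ⊗ a)) → ¬a) = 1 − 0.000 = 1.000
¬¬(¬((a ⊗ b) → (b ⊗ a)) → ¬a) ⊗ ¬a = max(0, 1.000 + 0.187 − 1) = max(0, 0.187) = 0.187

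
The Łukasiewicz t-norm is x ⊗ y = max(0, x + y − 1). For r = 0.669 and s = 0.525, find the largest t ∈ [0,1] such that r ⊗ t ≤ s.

The residuum of the Łukasiewicz t-norm gives the supremum: min(1, 1 − 0.669 + 0.525).
1 − 0.669 + 0.525 = 0.856, so t = min(1, 0.856) = 0.856.
Check: 0.669 ⊗ 0.856 = max(0, 0.525) = 0.525 ≤ 0.525.

0.856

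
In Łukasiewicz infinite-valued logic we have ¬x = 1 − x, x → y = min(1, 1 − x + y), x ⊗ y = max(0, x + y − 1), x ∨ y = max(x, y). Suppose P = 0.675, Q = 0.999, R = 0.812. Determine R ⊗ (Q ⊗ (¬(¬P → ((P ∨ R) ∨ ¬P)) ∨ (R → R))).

0.811

¬P = 1 − 0.675 = 0.325
P ∨ R = max(0.675, 0.812) = 0.812
(P ∨ R) ∨ ¬P = max(0.812, 0.325) = 0.812
¬P → ((P ∨ R) ∨ ¬P) = min(1, 1 − 0.325 + 0.812) = min(1, 1.487) = 1.000
¬(¬P → ((P ∨ R) ∨ ¬P)) = 1 − 1.000 = 0.000
R → R = min(1, 1 − 0.812 + 0.812) = min(1, 1.000) = 1.000
¬(¬P → ((P ∨ R) ∨ ¬P)) ∨ (R → R) = max(0.000, 1.000) = 1.000
Q ⊗ (¬(¬P → ((P ∨ R) ∨ ¬P)) ∨ (R → R)) = max(0, 0.999 + 1.000 − 1) = max(0, 0.999) = 0.999
R ⊗ (Q ⊗ (¬(¬P → ((P ∨ R) ∨ ¬P)) ∨ (R → R))) = max(0, 0.812 + 0.999 − 1) = max(0, 0.811) = 0.811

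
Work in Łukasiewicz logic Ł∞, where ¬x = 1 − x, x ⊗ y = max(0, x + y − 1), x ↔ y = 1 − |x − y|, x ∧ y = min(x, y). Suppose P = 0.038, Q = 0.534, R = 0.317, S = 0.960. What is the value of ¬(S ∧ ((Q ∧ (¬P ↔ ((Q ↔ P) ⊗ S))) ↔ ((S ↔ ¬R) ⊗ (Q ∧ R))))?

¬P = 1 − 0.038 = 0.962
Q ↔ P = 1 − |0.534 − 0.038| = 1 − 0.496 = 0.504
(Q ↔ P) ⊗ S = max(0, 0.504 + 0.960 − 1) = max(0, 0.464) = 0.464
¬P ↔ ((Q ↔ P) ⊗ S) = 1 − |0.962 − 0.464| = 1 − 0.498 = 0.502
Q ∧ (¬P ↔ ((Q ↔ P) ⊗ S)) = min(0.534, 0.502) = 0.502
¬R = 1 − 0.317 = 0.683
S ↔ ¬R = 1 − |0.960 − 0.683| = 1 − 0.277 = 0.723
Q ∧ R = min(0.534, 0.317) = 0.317
(S ↔ ¬R) ⊗ (Q ∧ R) = max(0, 0.723 + 0.317 − 1) = max(0, 0.040) = 0.040
(Q ∧ (¬P ↔ ((Q ↔ P) ⊗ S))) ↔ ((S ↔ ¬R) ⊗ (Q ∧ R)) = 1 − |0.502 − 0.040| = 1 − 0.462 = 0.538
S ∧ ((Q ∧ (¬P ↔ ((Q ↔ P) ⊗ S))) ↔ ((S ↔ ¬R) ⊗ (Q ∧ R))) = min(0.960, 0.538) = 0.538
¬(S ∧ ((Q ∧ (¬P ↔ ((Q ↔ P) ⊗ S))) ↔ ((S ↔ ¬R) ⊗ (Q ∧ R)))) = 1 − 0.538 = 0.462

0.462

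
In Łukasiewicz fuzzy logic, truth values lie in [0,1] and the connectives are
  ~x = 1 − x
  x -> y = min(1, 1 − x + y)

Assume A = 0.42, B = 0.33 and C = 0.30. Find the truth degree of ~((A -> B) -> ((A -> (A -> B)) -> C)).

A -> B = min(1, 1 − 0.42 + 0.33) = min(1, 0.91) = 0.91
A -> (A -> B) = min(1, 1 − 0.42 + 0.91) = min(1, 1.49) = 1.00
(A -> (A -> B)) -> C = min(1, 1 − 1.00 + 0.30) = min(1, 0.30) = 0.30
(A -> B) -> ((A -> (A -> B)) -> C) = min(1, 1 − 0.91 + 0.30) = min(1, 0.39) = 0.39
~((A -> B) -> ((A -> (A -> B)) -> C)) = 1 − 0.39 = 0.61

0.61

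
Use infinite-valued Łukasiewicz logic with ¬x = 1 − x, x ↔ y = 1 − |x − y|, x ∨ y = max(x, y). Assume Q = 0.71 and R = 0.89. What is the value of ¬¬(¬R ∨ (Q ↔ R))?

0.82

¬R = 1 − 0.89 = 0.11
Q ↔ R = 1 − |0.71 − 0.89| = 1 − 0.18 = 0.82
¬R ∨ (Q ↔ R) = max(0.11, 0.82) = 0.82
¬(¬R ∨ (Q ↔ R)) = 1 − 0.82 = 0.18
¬¬(¬R ∨ (Q ↔ R)) = 1 − 0.18 = 0.82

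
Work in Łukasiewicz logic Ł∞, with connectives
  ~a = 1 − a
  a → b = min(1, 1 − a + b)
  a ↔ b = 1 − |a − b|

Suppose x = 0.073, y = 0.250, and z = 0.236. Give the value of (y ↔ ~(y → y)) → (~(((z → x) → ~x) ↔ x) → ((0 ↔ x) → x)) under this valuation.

0.469

y → y = min(1, 1 − 0.250 + 0.250) = min(1, 1.000) = 1.000
~(y → y) = 1 − 1.000 = 0.000
y ↔ ~(y → y) = 1 − |0.250 − 0.000| = 1 − 0.250 = 0.750
z → x = min(1, 1 − 0.236 + 0.073) = min(1, 0.837) = 0.837
~x = 1 − 0.073 = 0.927
(z → x) → ~x = min(1, 1 − 0.837 + 0.927) = min(1, 1.090) = 1.000
((z → x) → ~x) ↔ x = 1 − |1.000 − 0.073| = 1 − 0.927 = 0.073
~(((z → x) → ~x) ↔ x) = 1 − 0.073 = 0.927
0 ↔ x = 1 − |0.000 − 0.073| = 1 − 0.073 = 0.927
(0 ↔ x) → x = min(1, 1 − 0.927 + 0.073) = min(1, 0.146) = 0.146
~(((z → x) → ~x) ↔ x) → ((0 ↔ x) → x) = min(1, 1 − 0.927 + 0.146) = min(1, 0.219) = 0.219
(y ↔ ~(y → y)) → (~(((z → x) → ~x) ↔ x) → ((0 ↔ x) → x)) = min(1, 1 − 0.750 + 0.219) = min(1, 0.469) = 0.469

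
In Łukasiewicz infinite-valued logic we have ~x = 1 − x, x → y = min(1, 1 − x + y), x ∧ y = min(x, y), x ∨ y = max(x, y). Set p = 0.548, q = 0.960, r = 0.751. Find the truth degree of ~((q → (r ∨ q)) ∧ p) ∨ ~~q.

0.960

r ∨ q = max(0.751, 0.960) = 0.960
q → (r ∨ q) = min(1, 1 − 0.960 + 0.960) = min(1, 1.000) = 1.000
(q → (r ∨ q)) ∧ p = min(1.000, 0.548) = 0.548
~((q → (r ∨ q)) ∧ p) = 1 − 0.548 = 0.452
~q = 1 − 0.960 = 0.040
~~q = 1 − 0.040 = 0.960
~((q → (r ∨ q)) ∧ p) ∨ ~~q = max(0.452, 0.960) = 0.960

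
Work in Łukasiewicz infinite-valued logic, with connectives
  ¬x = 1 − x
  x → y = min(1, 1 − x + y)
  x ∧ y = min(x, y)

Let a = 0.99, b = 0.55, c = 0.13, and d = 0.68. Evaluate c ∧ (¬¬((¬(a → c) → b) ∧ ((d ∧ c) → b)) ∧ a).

a → c = min(1, 1 − 0.99 + 0.13) = min(1, 0.14) = 0.14
¬(a → c) = 1 − 0.14 = 0.86
¬(a → c) → b = min(1, 1 − 0.86 + 0.55) = min(1, 0.69) = 0.69
d ∧ c = min(0.68, 0.13) = 0.13
(d ∧ c) → b = min(1, 1 − 0.13 + 0.55) = min(1, 1.42) = 1.00
(¬(a → c) → b) ∧ ((d ∧ c) → b) = min(0.69, 1.00) = 0.69
¬((¬(a → c) → b) ∧ ((d ∧ c) → b)) = 1 − 0.69 = 0.31
¬¬((¬(a → c) → b) ∧ ((d ∧ c) → b)) = 1 − 0.31 = 0.69
¬¬((¬(a → c) → b) ∧ ((d ∧ c) → b)) ∧ a = min(0.69, 0.99) = 0.69
c ∧ (¬¬((¬(a → c) → b) ∧ ((d ∧ c) → b)) ∧ a) = min(0.13, 0.69) = 0.13

0.13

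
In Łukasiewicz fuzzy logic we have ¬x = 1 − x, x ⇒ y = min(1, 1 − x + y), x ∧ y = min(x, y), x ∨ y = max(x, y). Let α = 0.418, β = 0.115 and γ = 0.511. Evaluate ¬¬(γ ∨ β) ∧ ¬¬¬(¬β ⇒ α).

γ ∨ β = max(0.511, 0.115) = 0.511
¬(γ ∨ β) = 1 − 0.511 = 0.489
¬¬(γ ∨ β) = 1 − 0.489 = 0.511
¬β = 1 − 0.115 = 0.885
¬β ⇒ α = min(1, 1 − 0.885 + 0.418) = min(1, 0.533) = 0.533
¬(¬β ⇒ α) = 1 − 0.533 = 0.467
¬¬(¬β ⇒ α) = 1 − 0.467 = 0.533
¬¬¬(¬β ⇒ α) = 1 − 0.533 = 0.467
¬¬(γ ∨ β) ∧ ¬¬¬(¬β ⇒ α) = min(0.511, 0.467) = 0.467

0.467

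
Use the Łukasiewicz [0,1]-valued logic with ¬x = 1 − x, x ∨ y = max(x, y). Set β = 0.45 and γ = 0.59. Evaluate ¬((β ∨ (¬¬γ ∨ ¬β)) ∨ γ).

0.41

¬γ = 1 − 0.59 = 0.41
¬¬γ = 1 − 0.41 = 0.59
¬β = 1 − 0.45 = 0.55
¬¬γ ∨ ¬β = max(0.59, 0.55) = 0.59
β ∨ (¬¬γ ∨ ¬β) = max(0.45, 0.59) = 0.59
(β ∨ (¬¬γ ∨ ¬β)) ∨ γ = max(0.59, 0.59) = 0.59
¬((β ∨ (¬¬γ ∨ ¬β)) ∨ γ) = 1 − 0.59 = 0.41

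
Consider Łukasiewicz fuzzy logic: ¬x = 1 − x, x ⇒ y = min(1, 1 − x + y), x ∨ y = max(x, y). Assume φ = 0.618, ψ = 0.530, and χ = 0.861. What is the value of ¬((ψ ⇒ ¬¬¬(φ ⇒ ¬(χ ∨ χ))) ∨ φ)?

χ ∨ χ = max(0.861, 0.861) = 0.861
¬(χ ∨ χ) = 1 − 0.861 = 0.139
φ ⇒ ¬(χ ∨ χ) = min(1, 1 − 0.618 + 0.139) = min(1, 0.521) = 0.521
¬(φ ⇒ ¬(χ ∨ χ)) = 1 − 0.521 = 0.479
¬¬(φ ⇒ ¬(χ ∨ χ)) = 1 − 0.479 = 0.521
¬¬¬(φ ⇒ ¬(χ ∨ χ)) = 1 − 0.521 = 0.479
ψ ⇒ ¬¬¬(φ ⇒ ¬(χ ∨ χ)) = min(1, 1 − 0.530 + 0.479) = min(1, 0.949) = 0.949
(ψ ⇒ ¬¬¬(φ ⇒ ¬(χ ∨ χ))) ∨ φ = max(0.949, 0.618) = 0.949
¬((ψ ⇒ ¬¬¬(φ ⇒ ¬(χ ∨ χ))) ∨ φ) = 1 − 0.949 = 0.051

0.051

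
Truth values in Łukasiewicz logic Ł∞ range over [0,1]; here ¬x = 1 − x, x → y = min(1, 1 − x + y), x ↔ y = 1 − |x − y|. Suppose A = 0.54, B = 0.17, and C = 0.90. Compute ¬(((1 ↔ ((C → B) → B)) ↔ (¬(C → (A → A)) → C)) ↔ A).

C → B = min(1, 1 − 0.90 + 0.17) = min(1, 0.27) = 0.27
(C → B) → B = min(1, 1 − 0.27 + 0.17) = min(1, 0.90) = 0.90
1 ↔ ((C → B) → B) = 1 − |1.00 − 0.90| = 1 − 0.10 = 0.90
A → A = min(1, 1 − 0.54 + 0.54) = min(1, 1.00) = 1.00
C → (A → A) = min(1, 1 − 0.90 + 1.00) = min(1, 1.10) = 1.00
¬(C → (A → A)) = 1 − 1.00 = 0.00
¬(C → (A → A)) → C = min(1, 1 − 0.00 + 0.90) = min(1, 1.90) = 1.00
(1 ↔ ((C → B) → B)) ↔ (¬(C → (A → A)) → C) = 1 − |0.90 − 1.00| = 1 − 0.10 = 0.90
((1 ↔ ((C → B) → B)) ↔ (¬(C → (A → A)) → C)) ↔ A = 1 − |0.90 − 0.54| = 1 − 0.36 = 0.64
¬(((1 ↔ ((C → B) → B)) ↔ (¬(C → (A → A)) → C)) ↔ A) = 1 − 0.64 = 0.36

0.36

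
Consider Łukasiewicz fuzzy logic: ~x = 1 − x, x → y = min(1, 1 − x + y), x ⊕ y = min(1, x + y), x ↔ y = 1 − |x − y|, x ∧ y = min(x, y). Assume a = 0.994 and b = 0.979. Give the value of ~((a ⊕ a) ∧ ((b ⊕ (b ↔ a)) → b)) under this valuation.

0.021

a ⊕ a = min(1, 0.994 + 0.994) = min(1, 1.988) = 1.000
b ↔ a = 1 − |0.979 − 0.994| = 1 − 0.015 = 0.985
b ⊕ (b ↔ a) = min(1, 0.979 + 0.985) = min(1, 1.964) = 1.000
(b ⊕ (b ↔ a)) → b = min(1, 1 − 1.000 + 0.979) = min(1, 0.979) = 0.979
(a ⊕ a) ∧ ((b ⊕ (b ↔ a)) → b) = min(1.000, 0.979) = 0.979
~((a ⊕ a) ∧ ((b ⊕ (b ↔ a)) → b)) = 1 − 0.979 = 0.021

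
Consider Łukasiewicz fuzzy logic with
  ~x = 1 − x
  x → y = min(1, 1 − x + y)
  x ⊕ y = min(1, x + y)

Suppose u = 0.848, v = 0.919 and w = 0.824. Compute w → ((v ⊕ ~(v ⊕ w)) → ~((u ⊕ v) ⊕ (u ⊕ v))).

0.257

v ⊕ w = min(1, 0.919 + 0.824) = min(1, 1.743) = 1.000
~(v ⊕ w) = 1 − 1.000 = 0.000
v ⊕ ~(v ⊕ w) = min(1, 0.919 + 0.000) = min(1, 0.919) = 0.919
u ⊕ v = min(1, 0.848 + 0.919) = min(1, 1.767) = 1.000
(u ⊕ v) ⊕ (u ⊕ v) = min(1, 1.000 + 1.000) = min(1, 2.000) = 1.000
~((u ⊕ v) ⊕ (u ⊕ v)) = 1 − 1.000 = 0.000
(v ⊕ ~(v ⊕ w)) → ~((u ⊕ v) ⊕ (u ⊕ v)) = min(1, 1 − 0.919 + 0.000) = min(1, 0.081) = 0.081
w → ((v ⊕ ~(v ⊕ w)) → ~((u ⊕ v) ⊕ (u ⊕ v))) = min(1, 1 − 0.824 + 0.081) = min(1, 0.257) = 0.257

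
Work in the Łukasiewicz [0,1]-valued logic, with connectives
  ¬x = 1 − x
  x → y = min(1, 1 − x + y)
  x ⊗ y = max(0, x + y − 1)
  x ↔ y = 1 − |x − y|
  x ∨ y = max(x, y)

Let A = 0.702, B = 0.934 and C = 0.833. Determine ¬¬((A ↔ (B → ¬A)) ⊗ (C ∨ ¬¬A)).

¬A = 1 − 0.702 = 0.298
B → ¬A = min(1, 1 − 0.934 + 0.298) = min(1, 0.364) = 0.364
A ↔ (B → ¬A) = 1 − |0.702 − 0.364| = 1 − 0.338 = 0.662
¬¬A = 1 − 0.298 = 0.702
C ∨ ¬¬A = max(0.833, 0.702) = 0.833
(A ↔ (B → ¬A)) ⊗ (C ∨ ¬¬A) = max(0, 0.662 + 0.833 − 1) = max(0, 0.495) = 0.495
¬((A ↔ (B → ¬A)) ⊗ (C ∨ ¬¬A)) = 1 − 0.495 = 0.505
¬¬((A ↔ (B → ¬A)) ⊗ (C ∨ ¬¬A)) = 1 − 0.505 = 0.495

0.495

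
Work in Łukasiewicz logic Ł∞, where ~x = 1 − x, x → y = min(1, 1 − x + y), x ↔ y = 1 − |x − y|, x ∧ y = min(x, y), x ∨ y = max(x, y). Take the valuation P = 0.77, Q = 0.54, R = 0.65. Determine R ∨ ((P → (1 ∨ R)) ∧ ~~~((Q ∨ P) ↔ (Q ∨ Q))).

0.65

1 ∨ R = max(1.00, 0.65) = 1.00
P → (1 ∨ R) = min(1, 1 − 0.77 + 1.00) = min(1, 1.23) = 1.00
Q ∨ P = max(0.54, 0.77) = 0.77
Q ∨ Q = max(0.54, 0.54) = 0.54
(Q ∨ P) ↔ (Q ∨ Q) = 1 − |0.77 − 0.54| = 1 − 0.23 = 0.77
~((Q ∨ P) ↔ (Q ∨ Q)) = 1 − 0.77 = 0.23
~~((Q ∨ P) ↔ (Q ∨ Q)) = 1 − 0.23 = 0.77
~~~((Q ∨ P) ↔ (Q ∨ Q)) = 1 − 0.77 = 0.23
(P → (1 ∨ R)) ∧ ~~~((Q ∨ P) ↔ (Q ∨ Q)) = min(1.00, 0.23) = 0.23
R ∨ ((P → (1 ∨ R)) ∧ ~~~((Q ∨ P) ↔ (Q ∨ Q))) = max(0.65, 0.23) = 0.65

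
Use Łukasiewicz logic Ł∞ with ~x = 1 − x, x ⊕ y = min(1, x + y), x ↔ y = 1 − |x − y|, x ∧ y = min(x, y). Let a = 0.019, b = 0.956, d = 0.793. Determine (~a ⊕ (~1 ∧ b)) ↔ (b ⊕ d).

~a = 1 − 0.019 = 0.981
~1 = 1 − 1.000 = 0.000
~1 ∧ b = min(0.000, 0.956) = 0.000
~a ⊕ (~1 ∧ b) = min(1, 0.981 + 0.000) = min(1, 0.981) = 0.981
b ⊕ d = min(1, 0.956 + 0.793) = min(1, 1.749) = 1.000
(~a ⊕ (~1 ∧ b)) ↔ (b ⊕ d) = 1 − |0.981 − 1.000| = 1 − 0.019 = 0.981

0.981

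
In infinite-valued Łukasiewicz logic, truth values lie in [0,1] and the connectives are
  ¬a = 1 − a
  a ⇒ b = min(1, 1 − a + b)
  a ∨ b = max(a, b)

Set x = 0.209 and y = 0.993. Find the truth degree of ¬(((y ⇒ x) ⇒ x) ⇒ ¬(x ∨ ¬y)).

0.202

y ⇒ x = min(1, 1 − 0.993 + 0.209) = min(1, 0.216) = 0.216
(y ⇒ x) ⇒ x = min(1, 1 − 0.216 + 0.209) = min(1, 0.993) = 0.993
¬y = 1 − 0.993 = 0.007
x ∨ ¬y = max(0.209, 0.007) = 0.209
¬(x ∨ ¬y) = 1 − 0.209 = 0.791
((y ⇒ x) ⇒ x) ⇒ ¬(x ∨ ¬y) = min(1, 1 − 0.993 + 0.791) = min(1, 0.798) = 0.798
¬(((y ⇒ x) ⇒ x) ⇒ ¬(x ∨ ¬y)) = 1 − 0.798 = 0.202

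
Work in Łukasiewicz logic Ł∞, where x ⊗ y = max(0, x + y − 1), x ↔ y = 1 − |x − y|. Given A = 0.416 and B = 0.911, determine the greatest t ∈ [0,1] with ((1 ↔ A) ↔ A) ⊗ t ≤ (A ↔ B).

1 ↔ A = 1 − |1.000 − 0.416| = 1 − 0.584 = 0.416
(1 ↔ A) ↔ A = 1 − |0.416 − 0.416| = 1 − 0.000 = 1.000
So the left factor is (1 ↔ A) ↔ A = 1.000.
A ↔ B = 1 − |0.416 − 0.911| = 1 − 0.495 = 0.505
So the right-hand bound is A ↔ B = 0.505.
The residuum of the Łukasiewicz t-norm gives the supremum: min(1, 1 − 1.000 + 0.505).
1 − 1.000 + 0.505 = 0.505, so t = min(1, 0.505) = 0.505.
Check: 1.000 ⊗ 0.505 = max(0, 0.505) = 0.505 ≤ 0.505.

0.505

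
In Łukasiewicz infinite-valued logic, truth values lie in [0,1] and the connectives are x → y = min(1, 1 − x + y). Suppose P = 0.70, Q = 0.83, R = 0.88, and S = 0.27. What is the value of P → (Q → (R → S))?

R → S = min(1, 1 − 0.88 + 0.27) = min(1, 0.39) = 0.39
Q → (R → S) = min(1, 1 − 0.83 + 0.39) = min(1, 0.56) = 0.56
P → (Q → (R → S)) = min(1, 1 − 0.70 + 0.56) = min(1, 0.86) = 0.86

0.86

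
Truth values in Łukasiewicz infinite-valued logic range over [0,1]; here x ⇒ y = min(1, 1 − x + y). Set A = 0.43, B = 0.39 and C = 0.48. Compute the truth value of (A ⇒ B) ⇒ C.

A ⇒ B = min(1, 1 − 0.43 + 0.39) = min(1, 0.96) = 0.96
(A ⇒ B) ⇒ C = min(1, 1 − 0.96 + 0.48) = min(1, 0.52) = 0.52

0.52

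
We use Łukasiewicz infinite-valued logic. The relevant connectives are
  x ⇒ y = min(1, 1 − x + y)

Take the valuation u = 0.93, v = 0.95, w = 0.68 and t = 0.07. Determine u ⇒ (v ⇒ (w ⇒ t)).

w ⇒ t = min(1, 1 − 0.68 + 0.07) = min(1, 0.39) = 0.39
v ⇒ (w ⇒ t) = min(1, 1 − 0.95 + 0.39) = min(1, 0.44) = 0.44
u ⇒ (v ⇒ (w ⇒ t)) = min(1, 1 − 0.93 + 0.44) = min(1, 0.51) = 0.51

0.51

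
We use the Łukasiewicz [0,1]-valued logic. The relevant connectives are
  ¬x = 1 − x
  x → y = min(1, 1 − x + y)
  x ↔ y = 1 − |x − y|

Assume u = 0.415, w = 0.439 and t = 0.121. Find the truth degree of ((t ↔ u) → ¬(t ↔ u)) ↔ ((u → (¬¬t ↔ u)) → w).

0.851

t ↔ u = 1 − |0.121 − 0.415| = 1 − 0.294 = 0.706
¬(t ↔ u) = 1 − 0.706 = 0.294
(t ↔ u) → ¬(t ↔ u) = min(1, 1 − 0.706 + 0.294) = min(1, 0.588) = 0.588
¬t = 1 − 0.121 = 0.879
¬¬t = 1 − 0.879 = 0.121
¬¬t ↔ u = 1 − |0.121 − 0.415| = 1 − 0.294 = 0.706
u → (¬¬t ↔ u) = min(1, 1 − 0.415 + 0.706) = min(1, 1.291) = 1.000
(u → (¬¬t ↔ u)) → w = min(1, 1 − 1.000 + 0.439) = min(1, 0.439) = 0.439
((t ↔ u) → ¬(t ↔ u)) ↔ ((u → (¬¬t ↔ u)) → w) = 1 − |0.588 − 0.439| = 1 − 0.149 = 0.851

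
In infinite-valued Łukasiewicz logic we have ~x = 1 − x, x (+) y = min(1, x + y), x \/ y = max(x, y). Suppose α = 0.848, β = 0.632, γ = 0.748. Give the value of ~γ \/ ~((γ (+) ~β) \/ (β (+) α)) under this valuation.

0.252

~γ = 1 − 0.748 = 0.252
~β = 1 − 0.632 = 0.368
γ (+) ~β = min(1, 0.748 + 0.368) = min(1, 1.116) = 1.000
β (+) α = min(1, 0.632 + 0.848) = min(1, 1.480) = 1.000
(γ (+) ~β) \/ (β (+) α) = max(1.000, 1.000) = 1.000
~((γ (+) ~β) \/ (β (+) α)) = 1 − 1.000 = 0.000
~γ \/ ~((γ (+) ~β) \/ (β (+) α)) = max(0.252, 0.000) = 0.252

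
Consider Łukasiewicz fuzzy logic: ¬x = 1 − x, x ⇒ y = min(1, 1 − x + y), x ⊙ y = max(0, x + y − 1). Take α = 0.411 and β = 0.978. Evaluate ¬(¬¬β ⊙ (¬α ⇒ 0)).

¬β = 1 − 0.978 = 0.022
¬¬β = 1 − 0.022 = 0.978
¬α = 1 − 0.411 = 0.589
¬α ⇒ 0 = min(1, 1 − 0.589 + 0.000) = min(1, 0.411) = 0.411
¬¬β ⊙ (¬α ⇒ 0) = max(0, 0.978 + 0.411 − 1) = max(0, 0.389) = 0.389
¬(¬¬β ⊙ (¬α ⇒ 0)) = 1 − 0.389 = 0.611

0.611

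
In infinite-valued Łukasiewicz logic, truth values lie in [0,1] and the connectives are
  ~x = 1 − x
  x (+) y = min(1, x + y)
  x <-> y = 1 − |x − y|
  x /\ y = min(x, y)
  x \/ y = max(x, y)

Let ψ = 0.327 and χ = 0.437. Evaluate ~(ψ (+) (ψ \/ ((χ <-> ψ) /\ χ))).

χ <-> ψ = 1 − |0.437 − 0.327| = 1 − 0.110 = 0.890
(χ <-> ψ) /\ χ = min(0.890, 0.437) = 0.437
ψ \/ ((χ <-> ψ) /\ χ) = max(0.327, 0.437) = 0.437
ψ (+) (ψ \/ ((χ <-> ψ) /\ χ)) = min(1, 0.327 + 0.437) = min(1, 0.764) = 0.764
~(ψ (+) (ψ \/ ((χ <-> ψ) /\ χ))) = 1 − 0.764 = 0.236

0.236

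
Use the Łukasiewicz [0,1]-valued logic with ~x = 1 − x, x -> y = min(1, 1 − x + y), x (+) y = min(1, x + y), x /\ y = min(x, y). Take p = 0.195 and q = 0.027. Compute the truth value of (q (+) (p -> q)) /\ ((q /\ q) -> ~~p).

0.859

p -> q = min(1, 1 − 0.195 + 0.027) = min(1, 0.832) = 0.832
q (+) (p -> q) = min(1, 0.027 + 0.832) = min(1, 0.859) = 0.859
q /\ q = min(0.027, 0.027) = 0.027
~p = 1 − 0.195 = 0.805
~~p = 1 − 0.805 = 0.195
(q /\ q) -> ~~p = min(1, 1 − 0.027 + 0.195) = min(1, 1.168) = 1.000
(q (+) (p -> q)) /\ ((q /\ q) -> ~~p) = min(0.859, 1.000) = 0.859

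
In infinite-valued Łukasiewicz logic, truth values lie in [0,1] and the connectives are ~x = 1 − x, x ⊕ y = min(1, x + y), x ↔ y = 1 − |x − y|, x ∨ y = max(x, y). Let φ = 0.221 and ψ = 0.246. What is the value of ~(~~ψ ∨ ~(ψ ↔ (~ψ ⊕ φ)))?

0.271

~ψ = 1 − 0.246 = 0.754
~~ψ = 1 − 0.754 = 0.246
~ψ ⊕ φ = min(1, 0.754 + 0.221) = min(1, 0.975) = 0.975
ψ ↔ (~ψ ⊕ φ) = 1 − |0.246 − 0.975| = 1 − 0.729 = 0.271
~(ψ ↔ (~ψ ⊕ φ)) = 1 − 0.271 = 0.729
~~ψ ∨ ~(ψ ↔ (~ψ ⊕ φ)) = max(0.246, 0.729) = 0.729
~(~~ψ ∨ ~(ψ ↔ (~ψ ⊕ φ))) = 1 − 0.729 = 0.271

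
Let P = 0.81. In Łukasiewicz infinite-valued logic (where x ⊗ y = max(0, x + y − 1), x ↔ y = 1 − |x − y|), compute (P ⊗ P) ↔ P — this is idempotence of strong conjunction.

0.81

P ⊗ P = max(0, 0.81 + 0.81 − 1) = max(0, 0.62) = 0.62
(P ⊗ P) ↔ P = 1 − |0.62 − 0.81| = 1 − 0.19 = 0.81
(The value 0.81 < 1 shows this instance is not satisfied; fails in Ł∞ since a ⊗ a = max(0, 2a−1) ≠ a in general.)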